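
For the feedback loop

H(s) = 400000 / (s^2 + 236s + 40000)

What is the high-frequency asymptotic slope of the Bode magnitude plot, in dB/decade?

-40 dB/decade

Each pole contributes −20 dB/decade at high frequency; each zero contributes +20 dB/decade.
Net: 0 zero(s) − 2 pole(s) → -40 dB/decade.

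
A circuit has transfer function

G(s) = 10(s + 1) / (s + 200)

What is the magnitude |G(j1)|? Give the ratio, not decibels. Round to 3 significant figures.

At s = jω = j1:
zero (s+1): 1 + j1 → |·| = √(1²+1²) = √2 ≈ 1.4142, ∠ = arctan(1/1) ≈ 45.00°
pole (s+200): 200 + j1 → |·| = √(200²+1²) = √40001 ≈ 200, ∠ = arctan(1/200) ≈ 0.29°
|G| = 10 · 1.4142 / 200 ≈ 0.07071

0.0707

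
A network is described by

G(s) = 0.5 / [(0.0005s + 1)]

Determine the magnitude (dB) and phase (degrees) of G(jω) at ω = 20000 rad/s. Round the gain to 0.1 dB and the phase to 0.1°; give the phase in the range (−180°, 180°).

At ω = 20000 rad/s:
pole (1 + j20000·0.0005) = 1 + j10 → |·| ≈ 10.05, ∠ ≈ 84.29°
|G| = 0.5 · 1 / (10.05) ≈ 0.049751
Gain = 20 log₁₀(0.049751) ≈ -26.06 dB
∠G = (0°) − (84.29°) = -84.29°

-26.1 dB, -84.3°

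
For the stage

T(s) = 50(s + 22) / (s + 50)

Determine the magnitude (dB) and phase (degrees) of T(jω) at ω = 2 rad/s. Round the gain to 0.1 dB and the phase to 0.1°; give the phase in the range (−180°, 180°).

At s = jω = j2:
zero (s+22): 22 + j2 → |·| = √(22²+2²) = √488 ≈ 22.091, ∠ = arctan(2/22) ≈ 5.19°
pole (s+50): 50 + j2 → |·| = √(50²+2²) = √2504 ≈ 50.04, ∠ = arctan(2/50) ≈ 2.29°
|T| = 50 · 22.091 / 50.04 ≈ 22.073
Gain = 20 log₁₀(22.073) ≈ 26.88 dB
∠T = 5.19° − 2.29° = 2.90°

26.9 dB, 2.9°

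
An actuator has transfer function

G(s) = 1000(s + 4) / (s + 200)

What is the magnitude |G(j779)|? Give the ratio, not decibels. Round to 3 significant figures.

At s = jω = j779:
zero (s+4): 4 + j779 → |·| = √(4²+779²) = √606857 ≈ 779.01, ∠ = arctan(779/4) ≈ 89.71°
pole (s+200): 200 + j779 → |·| = √(200²+779²) = √646841 ≈ 804.26, ∠ = arctan(779/200) ≈ 75.60°
|G| = 1000 · 779.01 / 804.26 ≈ 968.6

969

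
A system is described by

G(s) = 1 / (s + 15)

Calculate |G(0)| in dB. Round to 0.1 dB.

G(0) = 1 / (15) ≈ 0.066667
20 log₁₀(0.066667) ≈ -23.52 dB

-23.5 dB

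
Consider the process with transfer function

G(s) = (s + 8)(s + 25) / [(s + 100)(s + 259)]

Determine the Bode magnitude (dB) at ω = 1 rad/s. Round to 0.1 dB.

At s = jω = j1:
zero (s+8): 8 + j1 → |·| = √(8²+1²) = √65 ≈ 8.0623, ∠ = arctan(1/8) ≈ 7.13°
zero (s+25): 25 + j1 → |·| = √(25²+1²) = √626 ≈ 25.02, ∠ = arctan(1/25) ≈ 2.29°
pole (s+100): 100 + j1 → |·| = √(100²+1²) = √10001 ≈ 100, ∠ = arctan(1/100) ≈ 0.57°
pole (s+259): 259 + j1 → |·| = √(259²+1²) = √67082 ≈ 259, ∠ = arctan(1/259) ≈ 0.22°
|G| = 1 · 201.72 / 25900 ≈ 0.0077884
Gain = 20 log₁₀(0.0077884) ≈ -42.17 dB

-42.2 dB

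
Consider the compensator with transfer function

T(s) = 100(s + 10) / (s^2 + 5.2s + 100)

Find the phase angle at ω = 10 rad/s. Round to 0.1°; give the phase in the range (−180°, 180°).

-45.0°

At s = jω = j10:
zero (s+10): 10 + j10 → |·| = √(10²+10²) = √200 ≈ 14.142, ∠ = arctan(10/10) ≈ 45.00°
quadratic: (j10)² + 5.2·j10 + 100 = 0 + j52 → |·| ≈ 52, ∠ ≈ 90.00°
∠T = 45.00° − 90.00° = -45.00°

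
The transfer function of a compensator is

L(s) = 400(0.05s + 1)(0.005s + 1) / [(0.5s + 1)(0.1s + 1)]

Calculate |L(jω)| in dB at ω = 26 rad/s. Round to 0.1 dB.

25.2 dB

At ω = 26 rad/s:
zero (1 + j26·0.05) = 1 + j1.3 → |·| ≈ 1.6401, ∠ ≈ 52.43°
zero (1 + j26·0.005) = 1 + j0.13 → |·| ≈ 1.0084, ∠ ≈ 7.41°
pole (1 + j26·0.5) = 1 + j13 → |·| ≈ 13.038, ∠ ≈ 85.60°
pole (1 + j26·0.1) = 1 + j2.6 → |·| ≈ 2.7857, ∠ ≈ 68.96°
|L| = 400 · 1.6401 · 1.0084 / (13.038 · 2.7857) ≈ 18.215
Gain = 20 log₁₀(18.215) ≈ 25.21 dB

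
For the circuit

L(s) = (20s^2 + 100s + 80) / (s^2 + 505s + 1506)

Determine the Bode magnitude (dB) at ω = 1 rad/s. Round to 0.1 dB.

-22.7 dB

Substitute s = j1:
Numerator: 20(j1)^2 + 100(j1) + 80 = 60 + j100
Denominator: (j1)^2 + 505(j1) + 1506 = 1505 + j505
|N| = √(60² + 100²) ≈ 116.62, ∠N ≈ 59.04°
|D| = √(1505² + 505²) ≈ 1587.5, ∠D ≈ 18.55°
|L| = 116.62 / 1587.5 ≈ 0.073461
Gain = 20 log₁₀(0.073461) ≈ -22.68 dB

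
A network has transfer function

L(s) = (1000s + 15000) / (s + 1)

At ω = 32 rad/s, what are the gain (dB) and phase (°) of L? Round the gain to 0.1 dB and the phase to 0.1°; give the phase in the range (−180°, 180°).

60.9 dB, -23.3°

Substitute s = j32:
Numerator: 1000(j32) + 15000 = 15000 + j32000
Denominator: (j32) + 1 = 1 + j32
|N| = √(15000² + 32000²) ≈ 35341, ∠N ≈ 64.89°
|D| = √(1² + 32²) ≈ 32.016, ∠D ≈ 88.21°
|L| = 35341 / 32.016 ≈ 1103.9
Gain = 20 log₁₀(1103.9) ≈ 60.86 dB
∠L = 64.89° − 88.21° = -23.32°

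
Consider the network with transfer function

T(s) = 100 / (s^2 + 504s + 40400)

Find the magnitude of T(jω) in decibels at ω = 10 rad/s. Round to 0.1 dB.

-52.2 dB

Substitute s = j10:
Numerator: 100 = 100 + j0
Denominator: (j10)^2 + 504(j10) + 40400 = 40300 + j5040
|N| = √(100² + 0²) ≈ 100, ∠N ≈ 0.00°
|D| = √(40300² + 5040²) ≈ 40614, ∠D ≈ 7.13°
|T| = 100 / 40614 ≈ 0.0024622
Gain = 20 log₁₀(0.0024622) ≈ -52.17 dB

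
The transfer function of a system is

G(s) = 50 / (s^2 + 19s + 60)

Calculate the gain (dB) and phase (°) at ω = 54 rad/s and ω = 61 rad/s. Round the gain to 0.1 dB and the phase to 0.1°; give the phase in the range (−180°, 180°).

ω = 54: -35.7 dB, -160.2°; ω = 61: -37.7 dB, -162.4°

Substitute s = j54:
Numerator: 50 = 50 + j0
Denominator: (j54)^2 + 19(j54) + 60 = -2856 + j1026
|N| = √(50² + 0²) ≈ 50, ∠N ≈ 0.00°
|D| = √(2856² + 1026²) ≈ 3034.7, ∠D ≈ 160.24°
|G| = 50 / 3034.7 ≈ 0.016476
Gain = 20 log₁₀(0.016476) ≈ -35.66 dB
∠G = 0.00° − 160.24° = -160.24°

Substitute s = j61:
Numerator: 50 = 50 + j0
Denominator: (j61)^2 + 19(j61) + 60 = -3661 + j1159
|N| = √(50² + 0²) ≈ 50, ∠N ≈ 0.00°
|D| = √(3661² + 1159²) ≈ 3840.1, ∠D ≈ 162.43°
|G| = 50 / 3840.1 ≈ 0.01302
Gain = 20 log₁₀(0.01302) ≈ -37.71 dB
∠G = 0.00° − 162.43° = -162.43°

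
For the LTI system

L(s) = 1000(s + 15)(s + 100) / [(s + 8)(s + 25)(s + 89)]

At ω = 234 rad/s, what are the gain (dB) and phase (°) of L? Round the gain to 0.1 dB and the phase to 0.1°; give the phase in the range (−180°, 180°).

12.7 dB, -87.9°

At s = jω = j234:
zero (s+15): 15 + j234 → |·| = √(15²+234²) = √54981 ≈ 234.48, ∠ = arctan(234/15) ≈ 86.33°
zero (s+100): 100 + j234 → |·| = √(100²+234²) = √64756 ≈ 254.47, ∠ = arctan(234/100) ≈ 66.86°
pole (s+8): 8 + j234 → |·| = √(8²+234²) = √54820 ≈ 234.14, ∠ = arctan(234/8) ≈ 88.04°
pole (s+25): 25 + j234 → |·| = √(25²+234²) = √55381 ≈ 235.33, ∠ = arctan(234/25) ≈ 83.90°
pole (s+89): 89 + j234 → |·| = √(89²+234²) = √62677 ≈ 250.35, ∠ = arctan(234/89) ≈ 69.18°
|L| = 1000 · 59668 / 1.3794e+07 ≈ 4.3256
Gain = 20 log₁₀(4.3256) ≈ 12.72 dB
∠L = 153.19° − 241.12° = -87.93°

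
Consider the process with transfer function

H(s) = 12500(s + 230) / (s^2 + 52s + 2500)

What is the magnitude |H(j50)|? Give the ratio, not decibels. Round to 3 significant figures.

At s = jω = j50:
zero (s+230): 230 + j50 → |·| = √(230²+50²) = √55400 ≈ 235.37, ∠ = arctan(50/230) ≈ 12.26°
quadratic: (j50)² + 52·j50 + 2500 = 0 + j2600 → |·| ≈ 2600, ∠ ≈ 90.00°
|H| = 12500 · 235.37 / 2600 ≈ 1131.6

1.13e+03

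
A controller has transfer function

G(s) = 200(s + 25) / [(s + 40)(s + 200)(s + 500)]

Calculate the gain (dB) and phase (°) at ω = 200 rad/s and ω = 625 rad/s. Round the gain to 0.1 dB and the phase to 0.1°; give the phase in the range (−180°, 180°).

ω = 200: -57.7 dB, -62.6°; ω = 625: -68.4 dB, -122.2°

At s = jω = j200:
zero (s+25): 25 + j200 → |·| = √(25²+200²) = √40625 ≈ 201.56, ∠ = arctan(200/25) ≈ 82.87°
pole (s+40): 40 + j200 → |·| = √(40²+200²) = √41600 ≈ 203.96, ∠ = arctan(200/40) ≈ 78.69°
pole (s+200): 200 + j200 → |·| = √(200²+200²) = √80000 ≈ 282.84, ∠ = arctan(200/200) ≈ 45.00°
pole (s+500): 500 + j200 → |·| = √(500²+200²) = √290000 ≈ 538.52, ∠ = arctan(200/500) ≈ 21.80°
|G| = 200 · 201.56 / 3.1066e+07 ≈ 0.0012976
Gain = 20 log₁₀(0.0012976) ≈ -57.74 dB
∠G = 82.87° − 145.49° = -62.62°

At s = jω = j625:
zero (s+25): 25 + j625 → |·| = √(25²+625²) = √391250 ≈ 625.5, ∠ = arctan(625/25) ≈ 87.71°
pole (s+40): 40 + j625 → |·| = √(40²+625²) = √392225 ≈ 626.28, ∠ = arctan(625/40) ≈ 86.34°
pole (s+200): 200 + j625 → |·| = √(200²+625²) = √430625 ≈ 656.22, ∠ = arctan(625/200) ≈ 72.26°
pole (s+500): 500 + j625 → |·| = √(500²+625²) = √640625 ≈ 800.39, ∠ = arctan(625/500) ≈ 51.34°
|G| = 200 · 625.5 / 3.2894e+08 ≈ 0.00038031
Gain = 20 log₁₀(0.00038031) ≈ -68.40 dB
∠G = 87.71° − 209.94° = -122.23°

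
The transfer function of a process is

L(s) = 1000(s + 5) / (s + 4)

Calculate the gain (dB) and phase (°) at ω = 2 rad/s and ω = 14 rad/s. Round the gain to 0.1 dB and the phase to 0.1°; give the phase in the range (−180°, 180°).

At s = jω = j2:
zero (s+5): 5 + j2 → |·| = √(5²+2²) = √29 ≈ 5.3852, ∠ = arctan(2/5) ≈ 21.80°
pole (s+4): 4 + j2 → |·| = √(4²+2²) = √20 ≈ 4.4721, ∠ = arctan(2/4) ≈ 26.57°
|L| = 1000 · 5.3852 / 4.4721 ≈ 1204.2
Gain = 20 log₁₀(1204.2) ≈ 61.61 dB
∠L = 21.80° − 26.57° = -4.77°

At s = jω = j14:
zero (s+5): 5 + j14 → |·| = √(5²+14²) = √221 ≈ 14.866, ∠ = arctan(14/5) ≈ 70.35°
pole (s+4): 4 + j14 → |·| = √(4²+14²) = √212 ≈ 14.56, ∠ = arctan(14/4) ≈ 74.05°
|L| = 1000 · 14.866 / 14.56 ≈ 1021
Gain = 20 log₁₀(1021) ≈ 60.18 dB
∠L = 70.35° − 74.05° = -3.70°

ω = 2: 61.6 dB, -4.8°; ω = 14: 60.2 dB, -3.7°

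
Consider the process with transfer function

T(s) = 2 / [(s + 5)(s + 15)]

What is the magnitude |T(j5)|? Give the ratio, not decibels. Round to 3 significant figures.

0.0179

At s = jω = j5:
pole (s+5): 5 + j5 → |·| = √(5²+5²) = √50 ≈ 7.0711, ∠ = arctan(5/5) ≈ 45.00°
pole (s+15): 15 + j5 → |·| = √(15²+5²) = √250 ≈ 15.811, ∠ = arctan(5/15) ≈ 18.43°
|T| = 2 / 111.8 ≈ 0.017889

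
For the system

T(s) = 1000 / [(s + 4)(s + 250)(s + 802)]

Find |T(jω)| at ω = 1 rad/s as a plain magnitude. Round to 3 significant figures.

At s = jω = j1:
pole (s+4): 4 + j1 → |·| = √(4²+1²) = √17 ≈ 4.1231, ∠ = arctan(1/4) ≈ 14.04°
pole (s+250): 250 + j1 → |·| = √(250²+1²) = √62501 ≈ 250, ∠ = arctan(1/250) ≈ 0.23°
pole (s+802): 802 + j1 → |·| = √(802²+1²) = √643205 ≈ 802, ∠ = arctan(1/802) ≈ 0.07°
|T| = 1000 / 8.2668e+05 ≈ 0.0012097

0.00121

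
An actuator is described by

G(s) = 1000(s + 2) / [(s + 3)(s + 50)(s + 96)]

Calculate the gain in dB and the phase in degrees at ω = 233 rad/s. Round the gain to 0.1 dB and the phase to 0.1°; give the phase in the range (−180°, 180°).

At s = jω = j233:
zero (s+2): 2 + j233 → |·| = √(2²+233²) = √54293 ≈ 233.01, ∠ = arctan(233/2) ≈ 89.51°
pole (s+3): 3 + j233 → |·| = √(3²+233²) = √54298 ≈ 233.02, ∠ = arctan(233/3) ≈ 89.26°
pole (s+50): 50 + j233 → |·| = √(50²+233²) = √56789 ≈ 238.3, ∠ = arctan(233/50) ≈ 77.89°
pole (s+96): 96 + j233 → |·| = √(96²+233²) = √63505 ≈ 252, ∠ = arctan(233/96) ≈ 67.61°
|G| = 1000 · 233.01 / 1.3993e+07 ≈ 0.016652
Gain = 20 log₁₀(0.016652) ≈ -35.57 dB
∠G = 89.51° − 234.76° = -145.25°

-35.6 dB, -145.3°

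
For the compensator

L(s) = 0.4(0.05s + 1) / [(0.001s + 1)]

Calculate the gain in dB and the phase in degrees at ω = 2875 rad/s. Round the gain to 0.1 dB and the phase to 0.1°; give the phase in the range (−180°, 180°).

At ω = 2875 rad/s:
zero (1 + j2875·0.05) = 1 + j143.75 → |·| ≈ 143.75, ∠ ≈ 89.60°
pole (1 + j2875·0.001) = 1 + j2.875 → |·| ≈ 3.0439, ∠ ≈ 70.82°
|L| = 0.4 · 143.75 / (3.0439) ≈ 18.89
Gain = 20 log₁₀(18.89) ≈ 25.52 dB
∠L = (89.60°) − (70.82°) = 18.78°

25.5 dB, 18.8°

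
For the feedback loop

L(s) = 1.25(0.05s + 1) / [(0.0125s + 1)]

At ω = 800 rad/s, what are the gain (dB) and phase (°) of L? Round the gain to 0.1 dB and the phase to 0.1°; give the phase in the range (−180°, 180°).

At ω = 800 rad/s:
zero (1 + j800·0.05) = 1 + j40 → |·| ≈ 40.012, ∠ ≈ 88.57°
pole (1 + j800·0.0125) = 1 + j10 → |·| ≈ 10.05, ∠ ≈ 84.29°
|L| = 1.25 · 40.012 / (10.05) ≈ 4.9766
Gain = 20 log₁₀(4.9766) ≈ 13.94 dB
∠L = (88.57°) − (84.29°) = 4.28°

13.9 dB, 4.3°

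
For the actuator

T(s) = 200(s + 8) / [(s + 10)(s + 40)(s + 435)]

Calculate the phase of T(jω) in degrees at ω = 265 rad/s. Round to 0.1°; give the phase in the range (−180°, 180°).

-112.3°

At s = jω = j265:
zero (s+8): 8 + j265 → |·| = √(8²+265²) = √70289 ≈ 265.12, ∠ = arctan(265/8) ≈ 88.27°
pole (s+10): 10 + j265 → |·| = √(10²+265²) = √70325 ≈ 265.19, ∠ = arctan(265/10) ≈ 87.84°
pole (s+40): 40 + j265 → |·| = √(40²+265²) = √71825 ≈ 268, ∠ = arctan(265/40) ≈ 81.42°
pole (s+435): 435 + j265 → |·| = √(435²+265²) = √259450 ≈ 509.36, ∠ = arctan(265/435) ≈ 31.35°
∠T = 88.27° − 200.61° = -112.34°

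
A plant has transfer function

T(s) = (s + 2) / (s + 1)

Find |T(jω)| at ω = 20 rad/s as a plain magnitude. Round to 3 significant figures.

1.00

At s = jω = j20:
zero (s+2): 2 + j20 → |·| = √(2²+20²) = √404 ≈ 20.1, ∠ = arctan(20/2) ≈ 84.29°
pole (s+1): 1 + j20 → |·| = √(1²+20²) = √401 ≈ 20.025, ∠ = arctan(20/1) ≈ 87.14°
|T| = 1 · 20.1 / 20.025 ≈ 1.0037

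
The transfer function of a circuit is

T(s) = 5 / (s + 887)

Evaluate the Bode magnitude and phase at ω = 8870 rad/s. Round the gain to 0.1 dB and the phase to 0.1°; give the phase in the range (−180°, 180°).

At s = jω = j8870:
pole (s+887): 887 + j8870 → |·| = √(887²+8870²) = √79463669 ≈ 8914.2, ∠ = arctan(8870/887) ≈ 84.29°
|T| = 5 / 8914.2 ≈ 0.0005609
Gain = 20 log₁₀(0.0005609) ≈ -65.02 dB
∠T = 0.00° − 84.29° = -84.29°

-65.0 dB, -84.3°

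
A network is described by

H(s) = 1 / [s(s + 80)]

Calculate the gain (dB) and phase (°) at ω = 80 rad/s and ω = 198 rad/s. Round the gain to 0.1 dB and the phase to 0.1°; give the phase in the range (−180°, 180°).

At s = jω = j80:
pole (s+80): 80 + j80 → |·| = √(80²+80²) = √12800 ≈ 113.14, ∠ = arctan(80/80) ≈ 45.00°
pole at origin: |s| = 80, ∠ = 90.00° (in denominator)
|H| = 1 / 9051.2 ≈ 0.00011048
Gain = 20 log₁₀(0.00011048) ≈ -79.13 dB
∠H = 0.00° − 135.00° = -135.00°

At s = jω = j198:
pole (s+80): 80 + j198 → |·| = √(80²+198²) = √45604 ≈ 213.55, ∠ = arctan(198/80) ≈ 68.00°
pole at origin: |s| = 198, ∠ = 90.00° (in denominator)
|H| = 1 / 42283 ≈ 2.365e-05
Gain = 20 log₁₀(2.365e-05) ≈ -92.52 dB
∠H = 0.00° − 158.00° = -158.00°

ω = 80: -79.1 dB, -135.0°; ω = 198: -92.5 dB, -158.0°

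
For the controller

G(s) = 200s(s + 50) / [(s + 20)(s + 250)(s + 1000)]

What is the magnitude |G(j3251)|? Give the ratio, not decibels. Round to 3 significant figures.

0.0586

At s = jω = j3251:
zero (s+50): 50 + j3251 → |·| = √(50²+3251²) = √10571501 ≈ 3251.4, ∠ = arctan(3251/50) ≈ 89.12°
zero at origin: s = j3251 → |·| = 3251, ∠ = 90.00°
pole (s+20): 20 + j3251 → |·| = √(20²+3251²) = √10569401 ≈ 3251.1, ∠ = arctan(3251/20) ≈ 89.65°
pole (s+250): 250 + j3251 → |·| = √(250²+3251²) = √10631501 ≈ 3260.6, ∠ = arctan(3251/250) ≈ 85.60°
pole (s+1000): 1000 + j3251 → |·| = √(1000²+3251²) = √11569001 ≈ 3401.3, ∠ = arctan(3251/1000) ≈ 72.90°
|G| = 200 · 1.057e+07 / 3.6056e+10 ≈ 0.058631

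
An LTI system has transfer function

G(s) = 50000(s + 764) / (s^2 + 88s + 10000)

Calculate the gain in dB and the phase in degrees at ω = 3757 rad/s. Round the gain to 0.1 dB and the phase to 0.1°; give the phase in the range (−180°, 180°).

At s = jω = j3757:
zero (s+764): 764 + j3757 → |·| = √(764²+3757²) = √14698745 ≈ 3833.9, ∠ = arctan(3757/764) ≈ 78.51°
quadratic: (j3757)² + 88·j3757 + 10000 = -14105049 + j330616 → |·| ≈ 1.4109e+07, ∠ ≈ 178.66°
|G| = 50000 · 3833.9 / 1.4109e+07 ≈ 13.587
Gain = 20 log₁₀(13.587) ≈ 22.66 dB
∠G = 78.51° − 178.66° = -100.15°

22.7 dB, -100.2°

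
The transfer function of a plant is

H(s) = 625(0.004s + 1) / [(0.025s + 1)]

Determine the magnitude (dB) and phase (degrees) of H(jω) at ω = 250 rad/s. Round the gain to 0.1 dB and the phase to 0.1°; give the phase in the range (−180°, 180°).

42.9 dB, -35.9°

At ω = 250 rad/s:
zero (1 + j250·0.004) = 1 + j1 → |·| ≈ 1.4142, ∠ ≈ 45.00°
pole (1 + j250·0.025) = 1 + j6.25 → |·| ≈ 6.3295, ∠ ≈ 80.91°
|H| = 625 · 1.4142 / (6.3295) ≈ 139.64
Gain = 20 log₁₀(139.64) ≈ 42.90 dB
∠H = (45.00°) − (80.91°) = -35.91°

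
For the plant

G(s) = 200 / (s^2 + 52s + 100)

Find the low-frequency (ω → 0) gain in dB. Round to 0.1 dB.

6.0 dB

G(0) = 200 / 100 = 2
20 log₁₀(2) ≈ 6.02 dB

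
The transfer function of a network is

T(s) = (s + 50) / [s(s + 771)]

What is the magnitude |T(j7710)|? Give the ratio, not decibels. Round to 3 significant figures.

0.000129

At s = jω = j7710:
zero (s+50): 50 + j7710 → |·| = √(50²+7710²) = √59446600 ≈ 7710.2, ∠ = arctan(7710/50) ≈ 89.63°
pole (s+771): 771 + j7710 → |·| = √(771²+7710²) = √60038541 ≈ 7748.5, ∠ = arctan(7710/771) ≈ 84.29°
pole at origin: |s| = 7710, ∠ = 90.00° (in denominator)
|T| = 1 · 7710.2 / 5.9741e+07 ≈ 0.00012906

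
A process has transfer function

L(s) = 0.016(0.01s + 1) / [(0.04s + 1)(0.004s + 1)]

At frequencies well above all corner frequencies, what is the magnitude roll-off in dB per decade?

-20 dB/decade

Each pole contributes −20 dB/decade at high frequency; each zero contributes +20 dB/decade.
Net: 1 zero(s) − 2 pole(s) → -20 dB/decade.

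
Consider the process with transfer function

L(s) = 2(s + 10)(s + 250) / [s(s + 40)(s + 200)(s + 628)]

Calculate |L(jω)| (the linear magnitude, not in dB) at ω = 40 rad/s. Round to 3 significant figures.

7.19e-05

At s = jω = j40:
zero (s+10): 10 + j40 → |·| = √(10²+40²) = √1700 ≈ 41.231, ∠ = arctan(40/10) ≈ 75.96°
zero (s+250): 250 + j40 → |·| = √(250²+40²) = √64100 ≈ 253.18, ∠ = arctan(40/250) ≈ 9.09°
pole (s+40): 40 + j40 → |·| = √(40²+40²) = √3200 ≈ 56.569, ∠ = arctan(40/40) ≈ 45.00°
pole (s+200): 200 + j40 → |·| = √(200²+40²) = √41600 ≈ 203.96, ∠ = arctan(40/200) ≈ 11.31°
pole (s+628): 628 + j40 → |·| = √(628²+40²) = √395984 ≈ 629.27, ∠ = arctan(40/628) ≈ 3.64°
pole at origin: |s| = 40, ∠ = 90.00° (in denominator)
|L| = 2 · 10439 / 2.9042e+08 ≈ 7.1889e-05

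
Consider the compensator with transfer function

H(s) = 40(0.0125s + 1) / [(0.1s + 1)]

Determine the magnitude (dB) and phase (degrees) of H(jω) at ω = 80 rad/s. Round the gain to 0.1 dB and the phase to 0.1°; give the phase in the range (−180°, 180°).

At ω = 80 rad/s:
zero (1 + j80·0.0125) = 1 + j1 → |·| ≈ 1.4142, ∠ ≈ 45.00°
pole (1 + j80·0.1) = 1 + j8 → |·| ≈ 8.0623, ∠ ≈ 82.87°
|H| = 40 · 1.4142 / (8.0623) ≈ 7.0164
Gain = 20 log₁₀(7.0164) ≈ 16.92 dB
∠H = (45.00°) − (82.87°) = -37.87°

16.9 dB, -37.9°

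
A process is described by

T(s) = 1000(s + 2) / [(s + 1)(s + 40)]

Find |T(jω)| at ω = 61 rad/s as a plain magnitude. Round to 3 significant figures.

At s = jω = j61:
zero (s+2): 2 + j61 → |·| = √(2²+61²) = √3725 ≈ 61.033, ∠ = arctan(61/2) ≈ 88.12°
pole (s+1): 1 + j61 → |·| = √(1²+61²) = √3722 ≈ 61.008, ∠ = arctan(61/1) ≈ 89.06°
pole (s+40): 40 + j61 → |·| = √(40²+61²) = √5321 ≈ 72.945, ∠ = arctan(61/40) ≈ 56.75°
|T| = 1000 · 61.033 / 4450.2 ≈ 13.715

13.7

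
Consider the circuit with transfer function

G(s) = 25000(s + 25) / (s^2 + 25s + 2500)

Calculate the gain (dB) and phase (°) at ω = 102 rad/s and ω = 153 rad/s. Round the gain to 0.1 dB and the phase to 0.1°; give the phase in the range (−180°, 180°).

At s = jω = j102:
zero (s+25): 25 + j102 → |·| = √(25²+102²) = √11029 ≈ 105.02, ∠ = arctan(102/25) ≈ 76.23°
quadratic: (j102)² + 25·j102 + 2500 = -7904 + j2550 → |·| ≈ 8305.2, ∠ ≈ 162.12°
|G| = 25000 · 105.02 / 8305.2 ≈ 316.13
Gain = 20 log₁₀(316.13) ≈ 50.00 dB
∠G = 76.23° − 162.12° = -85.89°

At s = jω = j153:
zero (s+25): 25 + j153 → |·| = √(25²+153²) = √24034 ≈ 155.03, ∠ = arctan(153/25) ≈ 80.72°
quadratic: (j153)² + 25·j153 + 2500 = -20909 + j3825 → |·| ≈ 21256, ∠ ≈ 169.63°
|G| = 25000 · 155.03 / 21256 ≈ 182.34
Gain = 20 log₁₀(182.34) ≈ 45.22 dB
∠G = 80.72° − 169.63° = -88.91°

ω = 102: 50.0 dB, -85.9°; ω = 153: 45.2 dB, -88.9°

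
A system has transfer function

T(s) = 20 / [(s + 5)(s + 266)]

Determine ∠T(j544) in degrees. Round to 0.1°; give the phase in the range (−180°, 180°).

-153.4°

At s = jω = j544:
pole (s+5): 5 + j544 → |·| = √(5²+544²) = √295961 ≈ 544.02, ∠ = arctan(544/5) ≈ 89.47°
pole (s+266): 266 + j544 → |·| = √(266²+544²) = √366692 ≈ 605.55, ∠ = arctan(544/266) ≈ 63.94°
∠T = 0.00° − 153.41° = -153.41°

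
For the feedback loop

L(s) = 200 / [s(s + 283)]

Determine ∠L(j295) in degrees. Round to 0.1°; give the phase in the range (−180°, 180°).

At s = jω = j295:
pole (s+283): 283 + j295 → |·| = √(283²+295²) = √167114 ≈ 408.8, ∠ = arctan(295/283) ≈ 46.19°
pole at origin: |s| = 295, ∠ = 90.00° (in denominator)
∠L = 0.00° − 136.19° = -136.19°

-136.2°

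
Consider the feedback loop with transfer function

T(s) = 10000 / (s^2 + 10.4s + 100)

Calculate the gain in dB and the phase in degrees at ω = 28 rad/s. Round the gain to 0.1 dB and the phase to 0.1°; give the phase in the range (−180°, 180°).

At s = jω = j28:
quadratic: (j28)² + 10.4·j28 + 100 = -684 + j291.2 → |·| ≈ 743.41, ∠ ≈ 156.94°
|T| = 10000 / 743.41 ≈ 13.452
Gain = 20 log₁₀(13.452) ≈ 22.58 dB
∠T = 0.00° − 156.94° = -156.94°

22.6 dB, -156.9°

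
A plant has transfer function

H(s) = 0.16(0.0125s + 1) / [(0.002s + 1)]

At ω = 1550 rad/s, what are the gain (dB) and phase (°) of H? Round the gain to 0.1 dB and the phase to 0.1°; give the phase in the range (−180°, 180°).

At ω = 1550 rad/s:
zero (1 + j1550·0.0125) = 1 + j19.375 → |·| ≈ 19.401, ∠ ≈ 87.05°
pole (1 + j1550·0.002) = 1 + j3.1 → |·| ≈ 3.2573, ∠ ≈ 72.12°
|H| = 0.16 · 19.401 / (3.2573) ≈ 0.95299
Gain = 20 log₁₀(0.95299) ≈ -0.42 dB
∠H = (87.05°) − (72.12°) = 14.93°

-0.4 dB, 14.9°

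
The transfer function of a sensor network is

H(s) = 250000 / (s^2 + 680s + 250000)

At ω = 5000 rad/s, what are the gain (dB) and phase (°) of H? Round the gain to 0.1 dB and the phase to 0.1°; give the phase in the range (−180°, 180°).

At s = jω = j5000:
quadratic: (j5000)² + 680·j5000 + 250000 = -24750000 + j3400000 → |·| ≈ 2.4982e+07, ∠ ≈ 172.18°
|H| = 250000 / 2.4982e+07 ≈ 0.010007
Gain = 20 log₁₀(0.010007) ≈ -39.99 dB
∠H = 0.00° − 172.18° = -172.18°

-40.0 dB, -172.2°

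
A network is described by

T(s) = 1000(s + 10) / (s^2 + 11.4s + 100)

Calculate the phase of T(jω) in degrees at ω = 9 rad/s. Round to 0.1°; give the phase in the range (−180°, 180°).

-37.5°

At s = jω = j9:
zero (s+10): 10 + j9 → |·| = √(10²+9²) = √181 ≈ 13.454, ∠ = arctan(9/10) ≈ 41.99°
quadratic: (j9)² + 11.4·j9 + 100 = 19 + j102.6 → |·| ≈ 104.34, ∠ ≈ 79.51°
∠T = 41.99° − 79.51° = -37.52°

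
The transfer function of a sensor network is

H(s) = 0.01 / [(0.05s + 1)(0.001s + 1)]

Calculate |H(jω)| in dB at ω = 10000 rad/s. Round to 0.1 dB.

-114.0 dB

At ω = 10000 rad/s:
pole (1 + j10000·0.05) = 1 + j500 → |·| ≈ 500, ∠ ≈ 89.89°
pole (1 + j10000·0.001) = 1 + j10 → |·| ≈ 10.05, ∠ ≈ 84.29°
|H| = 0.01 · 1 / (500 · 10.05) ≈ 1.99e-06
Gain = 20 log₁₀(1.99e-06) ≈ -114.02 dB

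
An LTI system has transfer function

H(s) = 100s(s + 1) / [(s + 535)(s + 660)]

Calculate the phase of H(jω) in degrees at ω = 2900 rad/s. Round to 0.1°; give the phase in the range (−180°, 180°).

At s = jω = j2900:
zero (s+1): 1 + j2900 → |·| = √(1²+2900²) = √8410001 ≈ 2900, ∠ = arctan(2900/1) ≈ 89.98°
zero at origin: s = j2900 → |·| = 2900, ∠ = 90.00°
pole (s+535): 535 + j2900 → |·| = √(535²+2900²) = √8696225 ≈ 2948.9, ∠ = arctan(2900/535) ≈ 79.55°
pole (s+660): 660 + j2900 → |·| = √(660²+2900²) = √8845600 ≈ 2974.2, ∠ = arctan(2900/660) ≈ 77.18°
∠H = 179.98° − 156.73° = 23.25°

23.3°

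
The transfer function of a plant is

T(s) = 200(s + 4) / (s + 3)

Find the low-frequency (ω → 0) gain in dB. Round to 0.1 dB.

T(0) = 200·4 / (3) ≈ 266.67
20 log₁₀(266.67) ≈ 48.52 dB

48.5 dB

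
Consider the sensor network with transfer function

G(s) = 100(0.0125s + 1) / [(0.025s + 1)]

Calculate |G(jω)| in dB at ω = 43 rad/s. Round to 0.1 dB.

37.8 dB

At ω = 43 rad/s:
zero (1 + j43·0.0125) = 1 + j0.5375 → |·| ≈ 1.1353, ∠ ≈ 28.26°
pole (1 + j43·0.025) = 1 + j1.075 → |·| ≈ 1.4682, ∠ ≈ 47.07°
|G| = 100 · 1.1353 / (1.4682) ≈ 77.326
Gain = 20 log₁₀(77.326) ≈ 37.77 dB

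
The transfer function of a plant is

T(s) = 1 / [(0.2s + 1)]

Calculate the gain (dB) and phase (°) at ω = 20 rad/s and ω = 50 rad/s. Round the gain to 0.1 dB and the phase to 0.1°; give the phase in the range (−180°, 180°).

ω = 20: -12.3 dB, -76.0°; ω = 50: -20.0 dB, -84.3°

At ω = 20 rad/s:
pole (1 + j20·0.2) = 1 + j4 → |·| ≈ 4.1231, ∠ ≈ 75.96°
|T| = 1 · 1 / (4.1231) ≈ 0.24254
Gain = 20 log₁₀(0.24254) ≈ -12.30 dB
∠T = (0°) − (75.96°) = -75.96°

At ω = 50 rad/s:
pole (1 + j50·0.2) = 1 + j10 → |·| ≈ 10.05, ∠ ≈ 84.29°
|T| = 1 · 1 / (10.05) ≈ 0.099502
Gain = 20 log₁₀(0.099502) ≈ -20.04 dB
∠T = (0°) − (84.29°) = -84.29°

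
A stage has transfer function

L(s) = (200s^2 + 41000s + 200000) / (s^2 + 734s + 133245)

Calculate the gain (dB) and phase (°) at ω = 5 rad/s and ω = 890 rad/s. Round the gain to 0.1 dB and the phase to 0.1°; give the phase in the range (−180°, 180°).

Substitute s = j5:
Numerator: 200(j5)^2 + 41000(j5) + 200000 = 195000 + j205000
Denominator: (j5)^2 + 734(j5) + 133245 = 133220 + j3670
|N| = √(195000² + 205000²) ≈ 2.8293e+05, ∠N ≈ 46.43°
|D| = √(133220² + 3670²) ≈ 1.3327e+05, ∠D ≈ 1.58°
|L| = 2.8293e+05 / 1.3327e+05 ≈ 2.123
Gain = 20 log₁₀(2.123) ≈ 6.54 dB
∠L = 46.43° − 1.58° = 44.85°

Substitute s = j890:
Numerator: 200(j890)^2 + 41000(j890) + 200000 = -158220000 + j36490000
Denominator: (j890)^2 + 734(j890) + 133245 = -658855 + j653260
|N| = √(158220000² + 36490000²) ≈ 1.6237e+08, ∠N ≈ 167.01°
|D| = √(658855² + 653260²) ≈ 9.2781e+05, ∠D ≈ 135.24°
|L| = 1.6237e+08 / 9.2781e+05 ≈ 175
Gain = 20 log₁₀(175) ≈ 44.86 dB
∠L = 167.01° − 135.24° = 31.77°

ω = 5: 6.5 dB, 44.9°; ω = 890: 44.9 dB, 31.8°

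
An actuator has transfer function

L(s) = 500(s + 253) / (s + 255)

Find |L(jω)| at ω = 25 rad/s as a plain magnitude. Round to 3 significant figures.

496

At s = jω = j25:
zero (s+253): 253 + j25 → |·| = √(253²+25²) = √64634 ≈ 254.23, ∠ = arctan(25/253) ≈ 5.64°
pole (s+255): 255 + j25 → |·| = √(255²+25²) = √65650 ≈ 256.22, ∠ = arctan(25/255) ≈ 5.60°
|L| = 500 · 254.23 / 256.22 ≈ 496.12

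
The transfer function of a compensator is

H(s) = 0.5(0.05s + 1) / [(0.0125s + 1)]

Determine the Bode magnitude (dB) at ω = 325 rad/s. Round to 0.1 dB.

5.8 dB

At ω = 325 rad/s:
zero (1 + j325·0.05) = 1 + j16.25 → |·| ≈ 16.281, ∠ ≈ 86.48°
pole (1 + j325·0.0125) = 1 + j4.0625 → |·| ≈ 4.1838, ∠ ≈ 76.17°
|H| = 0.5 · 16.281 / (4.1838) ≈ 1.9457
Gain = 20 log₁₀(1.9457) ≈ 5.78 dB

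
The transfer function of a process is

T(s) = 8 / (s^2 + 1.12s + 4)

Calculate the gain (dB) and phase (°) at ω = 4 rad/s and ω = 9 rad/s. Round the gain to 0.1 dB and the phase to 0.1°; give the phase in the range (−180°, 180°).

ω = 4: -4.1 dB, -159.5°; ω = 9: -19.7 dB, -172.5°

At s = jω = j4:
quadratic: (j4)² + 1.12·j4 + 4 = -12 + j4.48 → |·| ≈ 12.809, ∠ ≈ 159.53°
|T| = 8 / 12.809 ≈ 0.62456
Gain = 20 log₁₀(0.62456) ≈ -4.09 dB
∠T = 0.00° − 159.53° = -159.53°

At s = jω = j9:
quadratic: (j9)² + 1.12·j9 + 4 = -77 + j10.08 → |·| ≈ 77.657, ∠ ≈ 172.54°
|T| = 8 / 77.657 ≈ 0.10302
Gain = 20 log₁₀(0.10302) ≈ -19.74 dB
∠T = 0.00° − 172.54° = -172.54°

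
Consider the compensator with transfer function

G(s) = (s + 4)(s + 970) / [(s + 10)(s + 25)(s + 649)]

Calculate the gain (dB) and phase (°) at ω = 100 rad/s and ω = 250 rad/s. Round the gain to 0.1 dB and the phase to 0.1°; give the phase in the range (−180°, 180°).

At s = jω = j100:
zero (s+4): 4 + j100 → |·| = √(4²+100²) = √10016 ≈ 100.08, ∠ = arctan(100/4) ≈ 87.71°
zero (s+970): 970 + j100 → |·| = √(970²+100²) = √950900 ≈ 975.14, ∠ = arctan(100/970) ≈ 5.89°
pole (s+10): 10 + j100 → |·| = √(10²+100²) = √10100 ≈ 100.5, ∠ = arctan(100/10) ≈ 84.29°
pole (s+25): 25 + j100 → |·| = √(25²+100²) = √10625 ≈ 103.08, ∠ = arctan(100/25) ≈ 75.96°
pole (s+649): 649 + j100 → |·| = √(649²+100²) = √431201 ≈ 656.66, ∠ = arctan(100/649) ≈ 8.76°
|G| = 1 · 97592 / 6.8027e+06 ≈ 0.014346
Gain = 20 log₁₀(0.014346) ≈ -36.87 dB
∠G = 93.60° − 169.01° = -75.41°

At s = jω = j250:
zero (s+4): 4 + j250 → |·| = √(4²+250²) = √62516 ≈ 250.03, ∠ = arctan(250/4) ≈ 89.08°
zero (s+970): 970 + j250 → |·| = √(970²+250²) = √1003400 ≈ 1001.7, ∠ = arctan(250/970) ≈ 14.45°
pole (s+10): 10 + j250 → |·| = √(10²+250²) = √62600 ≈ 250.2, ∠ = arctan(250/10) ≈ 87.71°
pole (s+25): 25 + j250 → |·| = √(25²+250²) = √63125 ≈ 251.25, ∠ = arctan(250/25) ≈ 84.29°
pole (s+649): 649 + j250 → |·| = √(649²+250²) = √483701 ≈ 695.49, ∠ = arctan(250/649) ≈ 21.07°
|G| = 1 · 2.5046e+05 / 4.372e+07 ≈ 0.0057287
Gain = 20 log₁₀(0.0057287) ≈ -44.84 dB
∠G = 103.53° − 193.07° = -89.54°

ω = 100: -36.9 dB, -75.4°; ω = 250: -44.8 dB, -89.5°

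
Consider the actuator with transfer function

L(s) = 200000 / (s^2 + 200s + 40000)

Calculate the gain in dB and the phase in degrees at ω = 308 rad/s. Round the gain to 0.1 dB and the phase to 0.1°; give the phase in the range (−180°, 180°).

7.7 dB, -131.7°

At s = jω = j308:
quadratic: (j308)² + 200·j308 + 40000 = -54864 + j61600 → |·| ≈ 82490, ∠ ≈ 131.69°
|L| = 200000 / 82490 ≈ 2.4245
Gain = 20 log₁₀(2.4245) ≈ 7.69 dB
∠L = 0.00° − 131.69° = -131.69°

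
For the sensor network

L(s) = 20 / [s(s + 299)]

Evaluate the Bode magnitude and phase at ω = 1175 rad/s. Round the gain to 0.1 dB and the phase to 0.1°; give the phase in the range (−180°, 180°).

-97.1 dB, -165.7°

At s = jω = j1175:
pole (s+299): 299 + j1175 → |·| = √(299²+1175²) = √1470026 ≈ 1212.4, ∠ = arctan(1175/299) ≈ 75.72°
pole at origin: |s| = 1175, ∠ = 90.00° (in denominator)
|L| = 20 / 1.4246e+06 ≈ 1.4039e-05
Gain = 20 log₁₀(1.4039e-05) ≈ -97.05 dB
∠L = 0.00° − 165.72° = -165.72°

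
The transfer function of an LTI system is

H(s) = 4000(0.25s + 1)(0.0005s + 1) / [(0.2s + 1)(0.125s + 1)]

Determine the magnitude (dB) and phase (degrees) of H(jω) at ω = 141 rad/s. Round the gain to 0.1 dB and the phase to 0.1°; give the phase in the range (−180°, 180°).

49.1 dB, -82.3°

At ω = 141 rad/s:
zero (1 + j141·0.25) = 1 + j35.25 → |·| ≈ 35.264, ∠ ≈ 88.38°
zero (1 + j141·0.0005) = 1 + j0.0705 → |·| ≈ 1.0025, ∠ ≈ 4.03°
pole (1 + j141·0.2) = 1 + j28.2 → |·| ≈ 28.218, ∠ ≈ 87.97°
pole (1 + j141·0.125) = 1 + j17.625 → |·| ≈ 17.653, ∠ ≈ 86.75°
|H| = 4000 · 35.264 · 1.0025 / (28.218 · 17.653) ≈ 283.88
Gain = 20 log₁₀(283.88) ≈ 49.06 dB
∠H = (88.38° + 4.03°) − (87.97° + 86.75°) = -82.31°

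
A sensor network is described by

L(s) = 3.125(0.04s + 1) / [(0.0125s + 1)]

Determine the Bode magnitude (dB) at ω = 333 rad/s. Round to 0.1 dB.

19.8 dB

At ω = 333 rad/s:
zero (1 + j333·0.04) = 1 + j13.32 → |·| ≈ 13.357, ∠ ≈ 85.71°
pole (1 + j333·0.0125) = 1 + j4.1625 → |·| ≈ 4.2809, ∠ ≈ 76.49°
|L| = 3.125 · 13.357 / (4.2809) ≈ 9.7504
Gain = 20 log₁₀(9.7504) ≈ 19.78 dB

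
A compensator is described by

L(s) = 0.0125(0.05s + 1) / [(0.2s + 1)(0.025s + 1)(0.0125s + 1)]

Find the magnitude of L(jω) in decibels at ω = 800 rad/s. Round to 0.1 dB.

At ω = 800 rad/s:
zero (1 + j800·0.05) = 1 + j40 → |·| ≈ 40.012, ∠ ≈ 88.57°
pole (1 + j800·0.2) = 1 + j160 → |·| ≈ 160, ∠ ≈ 89.64°
pole (1 + j800·0.025) = 1 + j20 → |·| ≈ 20.025, ∠ ≈ 87.14°
pole (1 + j800·0.0125) = 1 + j10 → |·| ≈ 10.05, ∠ ≈ 84.29°
|L| = 0.0125 · 40.012 / (160 · 20.025 · 10.05) ≈ 1.5533e-05
Gain = 20 log₁₀(1.5533e-05) ≈ -96.17 dB

-96.2 dB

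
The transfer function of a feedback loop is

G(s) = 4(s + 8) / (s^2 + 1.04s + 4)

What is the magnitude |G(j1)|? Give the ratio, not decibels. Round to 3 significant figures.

At s = jω = j1:
zero (s+8): 8 + j1 → |·| = √(8²+1²) = √65 ≈ 8.0623, ∠ = arctan(1/8) ≈ 7.13°
quadratic: (j1)² + 1.04·j1 + 4 = 3 + j1.04 → |·| ≈ 3.1752, ∠ ≈ 19.12°
|G| = 4 · 8.0623 / 3.1752 ≈ 10.157

10.2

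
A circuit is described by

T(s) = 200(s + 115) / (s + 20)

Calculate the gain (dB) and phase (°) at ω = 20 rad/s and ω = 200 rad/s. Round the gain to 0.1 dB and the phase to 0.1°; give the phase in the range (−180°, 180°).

ω = 20: 58.3 dB, -35.1°; ω = 200: 47.2 dB, -24.2°

At s = jω = j20:
zero (s+115): 115 + j20 → |·| = √(115²+20²) = √13625 ≈ 116.73, ∠ = arctan(20/115) ≈ 9.87°
pole (s+20): 20 + j20 → |·| = √(20²+20²) = √800 ≈ 28.284, ∠ = arctan(20/20) ≈ 45.00°
|T| = 200 · 116.73 / 28.284 ≈ 825.41
Gain = 20 log₁₀(825.41) ≈ 58.33 dB
∠T = 9.87° − 45.00° = -35.13°

At s = jω = j200:
zero (s+115): 115 + j200 → |·| = √(115²+200²) = √53225 ≈ 230.71, ∠ = arctan(200/115) ≈ 60.10°
pole (s+20): 20 + j200 → |·| = √(20²+200²) = √40400 ≈ 201, ∠ = arctan(200/20) ≈ 84.29°
|T| = 200 · 230.71 / 201 ≈ 229.56
Gain = 20 log₁₀(229.56) ≈ 47.22 dB
∠T = 60.10° − 84.29° = -24.19°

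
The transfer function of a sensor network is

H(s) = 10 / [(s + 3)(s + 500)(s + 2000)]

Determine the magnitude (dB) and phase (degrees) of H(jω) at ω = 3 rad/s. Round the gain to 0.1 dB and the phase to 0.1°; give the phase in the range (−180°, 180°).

At s = jω = j3:
pole (s+3): 3 + j3 → |·| = √(3²+3²) = √18 ≈ 4.2426, ∠ = arctan(3/3) ≈ 45.00°
pole (s+500): 500 + j3 → |·| = √(500²+3²) = √250009 ≈ 500.01, ∠ = arctan(3/500) ≈ 0.34°
pole (s+2000): 2000 + j3 → |·| = √(2000²+3²) = √4000009 ≈ 2000, ∠ = arctan(3/2000) ≈ 0.09°
|H| = 10 / 4.2427e+06 ≈ 2.357e-06
Gain = 20 log₁₀(2.357e-06) ≈ -112.55 dB
∠H = 0.00° − 45.43° = -45.43°

-112.6 dB, -45.4°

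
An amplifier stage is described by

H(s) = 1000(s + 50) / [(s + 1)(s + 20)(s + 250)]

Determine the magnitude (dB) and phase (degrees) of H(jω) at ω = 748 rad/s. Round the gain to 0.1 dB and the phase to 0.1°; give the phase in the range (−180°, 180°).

At s = jω = j748:
zero (s+50): 50 + j748 → |·| = √(50²+748²) = √562004 ≈ 749.67, ∠ = arctan(748/50) ≈ 86.18°
pole (s+1): 1 + j748 → |·| = √(1²+748²) = √559505 ≈ 748, ∠ = arctan(748/1) ≈ 89.92°
pole (s+20): 20 + j748 → |·| = √(20²+748²) = √559904 ≈ 748.27, ∠ = arctan(748/20) ≈ 88.47°
pole (s+250): 250 + j748 → |·| = √(250²+748²) = √622004 ≈ 788.67, ∠ = arctan(748/250) ≈ 71.52°
|H| = 1000 · 749.67 / 4.4142e+08 ≈ 0.0016983
Gain = 20 log₁₀(0.0016983) ≈ -55.40 dB
∠H = 86.18° − 249.91° = -163.73°

-55.4 dB, -163.7°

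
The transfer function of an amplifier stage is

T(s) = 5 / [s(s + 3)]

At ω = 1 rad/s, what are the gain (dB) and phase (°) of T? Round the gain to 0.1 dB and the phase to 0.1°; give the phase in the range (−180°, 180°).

4.0 dB, -108.4°

At s = jω = j1:
pole (s+3): 3 + j1 → |·| = √(3²+1²) = √10 ≈ 3.1623, ∠ = arctan(1/3) ≈ 18.43°
pole at origin: |s| = 1, ∠ = 90.00° (in denominator)
|T| = 5 / 3.1623 ≈ 1.5811
Gain = 20 log₁₀(1.5811) ≈ 3.98 dB
∠T = 0.00° − 108.43° = -108.43°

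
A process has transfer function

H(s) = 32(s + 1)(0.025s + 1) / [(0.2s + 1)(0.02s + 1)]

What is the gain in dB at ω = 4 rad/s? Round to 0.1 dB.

40.3 dB

At ω = 4 rad/s:
zero (1 + j4·1) = 1 + j4 → |·| ≈ 4.1231, ∠ ≈ 75.96°
zero (1 + j4·0.025) = 1 + j0.1 → |·| ≈ 1.005, ∠ ≈ 5.71°
pole (1 + j4·0.2) = 1 + j0.8 → |·| ≈ 1.2806, ∠ ≈ 38.66°
pole (1 + j4·0.02) = 1 + j0.08 → |·| ≈ 1.0032, ∠ ≈ 4.57°
|H| = 32 · 4.1231 · 1.005 / (1.2806 · 1.0032) ≈ 103.21
Gain = 20 log₁₀(103.21) ≈ 40.27 dB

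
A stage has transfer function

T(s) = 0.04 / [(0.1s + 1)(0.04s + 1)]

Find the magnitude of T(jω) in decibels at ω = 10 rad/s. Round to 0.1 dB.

-31.6 dB

At ω = 10 rad/s:
pole (1 + j10·0.1) = 1 + j1 → |·| ≈ 1.4142, ∠ ≈ 45.00°
pole (1 + j10·0.04) = 1 + j0.4 → |·| ≈ 1.077, ∠ ≈ 21.80°
|T| = 0.04 · 1 / (1.4142 · 1.077) ≈ 0.026262
Gain = 20 log₁₀(0.026262) ≈ -31.61 dB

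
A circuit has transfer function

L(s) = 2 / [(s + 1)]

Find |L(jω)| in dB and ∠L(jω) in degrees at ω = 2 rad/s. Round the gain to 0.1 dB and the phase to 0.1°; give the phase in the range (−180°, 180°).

-1.0 dB, -63.4°

At ω = 2 rad/s:
pole (1 + j2·1) = 1 + j2 → |·| ≈ 2.2361, ∠ ≈ 63.43°
|L| = 2 · 1 / (2.2361) ≈ 0.89441
Gain = 20 log₁₀(0.89441) ≈ -0.97 dB
∠L = (0°) − (63.43°) = -63.43°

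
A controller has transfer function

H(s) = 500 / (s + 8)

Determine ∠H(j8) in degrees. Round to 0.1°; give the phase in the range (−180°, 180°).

Substitute s = j8:
Numerator: 500 = 500 + j0
Denominator: (j8) + 8 = 8 + j8
|N| = √(500² + 0²) ≈ 500, ∠N ≈ 0.00°
|D| = √(8² + 8²) ≈ 11.314, ∠D ≈ 45.00°
∠H = 0.00° − 45.00° = -45.00°

-45.0°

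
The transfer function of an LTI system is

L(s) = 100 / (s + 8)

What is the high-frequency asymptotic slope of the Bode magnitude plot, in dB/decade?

Each pole contributes −20 dB/decade at high frequency; each zero contributes +20 dB/decade.
Net: 0 zero(s) − 1 pole(s) → -20 dB/decade.

-20 dB/decade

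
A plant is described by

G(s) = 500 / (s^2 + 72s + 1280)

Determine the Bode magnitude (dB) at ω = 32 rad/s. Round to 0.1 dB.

Substitute s = j32:
Numerator: 500 = 500 + j0
Denominator: (j32)^2 + 72(j32) + 1280 = 256 + j2304
|N| = √(500² + 0²) ≈ 500, ∠N ≈ 0.00°
|D| = √(256² + 2304²) ≈ 2318.2, ∠D ≈ 83.66°
|G| = 500 / 2318.2 ≈ 0.21568
Gain = 20 log₁₀(0.21568) ≈ -13.32 dB

-13.3 dB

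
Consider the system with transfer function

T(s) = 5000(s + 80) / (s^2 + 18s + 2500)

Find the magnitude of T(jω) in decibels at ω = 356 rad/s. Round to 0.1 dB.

23.3 dB

At s = jω = j356:
zero (s+80): 80 + j356 → |·| = √(80²+356²) = √133136 ≈ 364.88, ∠ = arctan(356/80) ≈ 77.33°
quadratic: (j356)² + 18·j356 + 2500 = -124236 + j6408 → |·| ≈ 1.244e+05, ∠ ≈ 177.05°
|T| = 5000 · 364.88 / 1.244e+05 ≈ 14.666
Gain = 20 log₁₀(14.666) ≈ 23.33 dB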